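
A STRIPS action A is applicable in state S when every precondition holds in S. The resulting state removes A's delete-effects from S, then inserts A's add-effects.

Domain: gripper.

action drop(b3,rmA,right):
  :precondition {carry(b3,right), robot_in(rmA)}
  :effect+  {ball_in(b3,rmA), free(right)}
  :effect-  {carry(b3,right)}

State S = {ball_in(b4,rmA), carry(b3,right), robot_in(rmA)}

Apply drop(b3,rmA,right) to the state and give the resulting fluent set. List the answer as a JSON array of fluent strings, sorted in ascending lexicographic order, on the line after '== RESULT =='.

Progress:
  pre ⊆ S: {carry(b3,right), robot_in(rmA)} ⊆ S  — applicable
  S \ del = {ball_in(b4,rmA), robot_in(rmA)}
  ∪ add   = {ball_in(b3,rmA), ball_in(b4,rmA), free(right), robot_in(rmA)}

== RESULT ==
["ball_in(b3,rmA)", "ball_in(b4,rmA)", "free(right)", "robot_in(rmA)"]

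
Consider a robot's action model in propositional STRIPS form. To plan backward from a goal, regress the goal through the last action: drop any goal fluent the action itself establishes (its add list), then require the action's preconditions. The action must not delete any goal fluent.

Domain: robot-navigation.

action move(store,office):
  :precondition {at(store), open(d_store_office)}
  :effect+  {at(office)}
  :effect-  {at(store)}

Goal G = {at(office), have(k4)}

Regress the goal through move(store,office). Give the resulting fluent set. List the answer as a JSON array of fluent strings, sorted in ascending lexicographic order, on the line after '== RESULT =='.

Compute (G \ add) ∪ pre:
  G ∩ del = {}  (empty — regression defined)
  G \ add = {at(office), have(k4)} \ {at(office)} = {have(k4)}
  ∪ pre   = {have(k4)} ∪ {at(store), open(d_store_office)}
          = {at(store), have(k4), open(d_store_office)}

== RESULT ==
["at(store)", "have(k4)", "open(d_store_office)"]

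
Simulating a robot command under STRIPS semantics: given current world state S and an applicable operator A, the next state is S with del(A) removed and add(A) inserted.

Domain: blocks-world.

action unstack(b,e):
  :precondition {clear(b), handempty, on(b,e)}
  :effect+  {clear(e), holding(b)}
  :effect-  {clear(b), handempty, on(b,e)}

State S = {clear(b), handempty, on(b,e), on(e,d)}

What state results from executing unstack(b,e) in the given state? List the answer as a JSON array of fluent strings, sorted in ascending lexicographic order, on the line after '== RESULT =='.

Compute (S \ del) ∪ add:
  pre ⊆ S: {clear(b), handempty, on(b,e)} ⊆ S  — applicable
  S \ del = {on(e,d)}
  ∪ add   = {clear(e), holding(b), on(e,d)}

== RESULT ==
["clear(e)", "holding(b)", "on(e,d)"]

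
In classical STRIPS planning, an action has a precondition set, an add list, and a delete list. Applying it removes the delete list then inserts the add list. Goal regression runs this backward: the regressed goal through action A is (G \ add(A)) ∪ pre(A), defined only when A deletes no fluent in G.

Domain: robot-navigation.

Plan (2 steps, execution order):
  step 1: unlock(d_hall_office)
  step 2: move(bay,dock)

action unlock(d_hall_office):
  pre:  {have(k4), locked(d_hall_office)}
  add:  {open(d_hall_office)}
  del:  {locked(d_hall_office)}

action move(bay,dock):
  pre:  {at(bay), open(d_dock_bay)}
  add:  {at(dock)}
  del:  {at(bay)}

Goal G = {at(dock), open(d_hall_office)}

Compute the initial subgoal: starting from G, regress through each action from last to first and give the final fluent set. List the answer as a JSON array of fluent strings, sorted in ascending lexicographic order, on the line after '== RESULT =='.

Work backward from the goal:
  through step 2 (move(bay,dock)): drop {at(dock)}, keep {open(d_hall_office)}, require {at(bay), open(d_dock_bay)}
    → {at(bay), open(d_dock_bay), open(d_hall_office)}
  through step 1 (unlock(d_hall_office)): drop {open(d_hall_office)}, keep {at(bay), open(d_dock_bay)}, require {have(k4), locked(d_hall_office)}
    → {at(bay), have(k4), locked(d_hall_office), open(d_dock_bay)}

== RESULT ==
["at(bay)", "have(k4)", "locked(d_hall_office)", "open(d_dock_bay)"]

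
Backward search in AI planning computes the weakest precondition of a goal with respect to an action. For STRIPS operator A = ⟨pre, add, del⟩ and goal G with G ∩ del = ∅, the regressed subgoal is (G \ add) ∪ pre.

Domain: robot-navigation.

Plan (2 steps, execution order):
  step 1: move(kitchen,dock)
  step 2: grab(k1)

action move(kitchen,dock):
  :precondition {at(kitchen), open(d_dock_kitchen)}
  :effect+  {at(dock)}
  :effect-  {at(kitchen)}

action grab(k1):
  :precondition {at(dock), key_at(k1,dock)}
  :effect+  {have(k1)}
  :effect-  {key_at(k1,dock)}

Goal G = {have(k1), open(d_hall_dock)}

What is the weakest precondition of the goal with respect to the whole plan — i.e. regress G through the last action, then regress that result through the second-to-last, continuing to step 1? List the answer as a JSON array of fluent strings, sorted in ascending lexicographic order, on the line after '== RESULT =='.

Work backward from the goal:
  through step 2 (grab(k1)): drop {have(k1)}, keep {open(d_hall_dock)}, require {at(dock), key_at(k1,dock)}
    → {at(dock), key_at(k1,dock), open(d_hall_dock)}
  through step 1 (move(kitchen,dock)): drop {at(dock)}, keep {key_at(k1,dock), open(d_hall_dock)}, require {at(kitchen), open(d_dock_kitchen)}
    → {at(kitchen), key_at(k1,dock), open(d_dock_kitchen), open(d_hall_dock)}

== RESULT ==
["at(kitchen)", "key_at(k1,dock)", "open(d_dock_kitchen)", "open(d_hall_dock)"]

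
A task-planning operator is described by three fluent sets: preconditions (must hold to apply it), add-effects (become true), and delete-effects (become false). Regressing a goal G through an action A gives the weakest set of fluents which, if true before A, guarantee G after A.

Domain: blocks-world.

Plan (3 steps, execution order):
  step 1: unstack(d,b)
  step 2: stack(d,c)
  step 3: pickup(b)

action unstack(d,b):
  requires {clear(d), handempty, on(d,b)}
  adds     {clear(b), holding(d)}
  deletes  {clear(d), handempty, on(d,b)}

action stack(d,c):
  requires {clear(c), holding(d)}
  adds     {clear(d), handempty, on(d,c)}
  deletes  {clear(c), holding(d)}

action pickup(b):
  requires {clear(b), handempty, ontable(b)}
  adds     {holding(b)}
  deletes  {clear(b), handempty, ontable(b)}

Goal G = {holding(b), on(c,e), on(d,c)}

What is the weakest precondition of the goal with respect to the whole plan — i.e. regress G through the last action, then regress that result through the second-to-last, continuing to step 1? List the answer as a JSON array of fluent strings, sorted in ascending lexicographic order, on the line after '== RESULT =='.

Regress step by step:
  through step 3 (pickup(b)): drop {holding(b)}, keep {on(c,e), on(d,c)}, require {clear(b), handempty, ontable(b)}
    → {clear(b), handempty, on(c,e), on(d,c), ontable(b)}
  through step 2 (stack(d,c)): drop {handempty, on(d,c)}, keep {clear(b), on(c,e), ontable(b)}, require {clear(c), holding(d)}
    → {clear(b), clear(c), holding(d), on(c,e), ontable(b)}
  through step 1 (unstack(d,b)): drop {clear(b), holding(d)}, keep {clear(c), on(c,e), ontable(b)}, require {clear(d), handempty, on(d,b)}
    → {clear(c), clear(d), handempty, on(c,e), on(d,b), ontable(b)}

== RESULT ==
["clear(c)", "clear(d)", "handempty", "on(c,e)", "on(d,b)", "ontable(b)"]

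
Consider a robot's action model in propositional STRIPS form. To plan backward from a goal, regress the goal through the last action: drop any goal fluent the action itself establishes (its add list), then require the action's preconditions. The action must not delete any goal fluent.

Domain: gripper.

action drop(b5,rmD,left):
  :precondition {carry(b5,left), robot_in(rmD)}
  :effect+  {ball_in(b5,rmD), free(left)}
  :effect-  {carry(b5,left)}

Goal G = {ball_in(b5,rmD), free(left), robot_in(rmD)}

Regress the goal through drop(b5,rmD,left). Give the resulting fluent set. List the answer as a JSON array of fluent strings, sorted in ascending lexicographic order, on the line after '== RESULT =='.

Regress:
  G ∩ del = {}  (empty — regression defined)
  G \ add = {ball_in(b5,rmD), free(left), robot_in(rmD)} \ {ball_in(b5,rmD), free(left)} = {robot_in(rmD)}
  ∪ pre   = {robot_in(rmD)} ∪ {carry(b5,left), robot_in(rmD)}
          = {carry(b5,left), robot_in(rmD)}

== RESULT ==
["carry(b5,left)", "robot_in(rmD)"]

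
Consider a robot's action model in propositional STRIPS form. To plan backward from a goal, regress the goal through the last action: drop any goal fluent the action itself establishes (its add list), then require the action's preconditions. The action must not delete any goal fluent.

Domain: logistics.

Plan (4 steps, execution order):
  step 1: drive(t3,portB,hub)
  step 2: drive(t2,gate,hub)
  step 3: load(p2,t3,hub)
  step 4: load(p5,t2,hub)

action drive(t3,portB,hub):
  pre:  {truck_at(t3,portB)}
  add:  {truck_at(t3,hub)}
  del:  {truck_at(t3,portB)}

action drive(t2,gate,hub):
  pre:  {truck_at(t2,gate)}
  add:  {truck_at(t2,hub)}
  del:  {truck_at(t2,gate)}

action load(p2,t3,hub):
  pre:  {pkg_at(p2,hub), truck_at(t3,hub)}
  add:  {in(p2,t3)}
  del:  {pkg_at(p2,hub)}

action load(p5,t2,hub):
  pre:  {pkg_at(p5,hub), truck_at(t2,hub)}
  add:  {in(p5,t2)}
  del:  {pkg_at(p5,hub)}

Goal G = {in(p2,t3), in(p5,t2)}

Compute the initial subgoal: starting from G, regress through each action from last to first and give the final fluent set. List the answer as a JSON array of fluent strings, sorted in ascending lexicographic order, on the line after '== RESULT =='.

Work backward from the goal:
  through step 4 (load(p5,t2,hub)): drop {in(p5,t2)}, keep {in(p2,t3)}, require {pkg_at(p5,hub), truck_at(t2,hub)}
    → {in(p2,t3), pkg_at(p5,hub), truck_at(t2,hub)}
  through step 3 (load(p2,t3,hub)): drop {in(p2,t3)}, keep {pkg_at(p5,hub), truck_at(t2,hub)}, require {pkg_at(p2,hub), truck_at(t3,hub)}
    → {pkg_at(p2,hub), pkg_at(p5,hub), truck_at(t2,hub), truck_at(t3,hub)}
  through step 2 (drive(t2,gate,hub)): drop {truck_at(t2,hub)}, keep {pkg_at(p2,hub), pkg_at(p5,hub), truck_at(t3,hub)}, require {truck_at(t2,gate)}
    → {pkg_at(p2,hub), pkg_at(p5,hub), truck_at(t2,gate), truck_at(t3,hub)}
  through step 1 (drive(t3,portB,hub)): drop {truck_at(t3,hub)}, keep {pkg_at(p2,hub), pkg_at(p5,hub), truck_at(t2,gate)}, require {truck_at(t3,portB)}
    → {pkg_at(p2,hub), pkg_at(p5,hub), truck_at(t2,gate), truck_at(t3,portB)}

== RESULT ==
["pkg_at(p2,hub)", "pkg_at(p5,hub)", "truck_at(t2,gate)", "truck_at(t3,portB)"]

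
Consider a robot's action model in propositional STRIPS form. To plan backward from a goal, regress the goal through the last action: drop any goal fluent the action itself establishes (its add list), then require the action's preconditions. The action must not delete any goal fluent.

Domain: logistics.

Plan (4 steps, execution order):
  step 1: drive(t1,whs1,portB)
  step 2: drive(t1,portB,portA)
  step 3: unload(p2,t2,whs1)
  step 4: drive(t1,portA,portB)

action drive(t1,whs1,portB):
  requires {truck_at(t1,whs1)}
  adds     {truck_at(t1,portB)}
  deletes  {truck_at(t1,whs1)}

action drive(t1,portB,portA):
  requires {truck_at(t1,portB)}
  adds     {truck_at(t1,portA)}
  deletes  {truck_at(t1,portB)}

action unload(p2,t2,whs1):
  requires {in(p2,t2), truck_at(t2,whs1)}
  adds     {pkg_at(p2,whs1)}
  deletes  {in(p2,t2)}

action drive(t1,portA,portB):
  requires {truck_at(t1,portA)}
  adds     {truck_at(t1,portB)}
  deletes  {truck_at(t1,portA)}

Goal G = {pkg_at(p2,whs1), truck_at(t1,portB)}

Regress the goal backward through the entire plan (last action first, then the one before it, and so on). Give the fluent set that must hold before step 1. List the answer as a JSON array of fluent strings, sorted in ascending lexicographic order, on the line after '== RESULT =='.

Work backward from the goal:
  through step 4 (drive(t1,portA,portB)): drop {truck_at(t1,portB)}, keep {pkg_at(p2,whs1)}, require {truck_at(t1,portA)}
    → {pkg_at(p2,whs1), truck_at(t1,portA)}
  through step 3 (unload(p2,t2,whs1)): drop {pkg_at(p2,whs1)}, keep {truck_at(t1,portA)}, require {in(p2,t2), truck_at(t2,whs1)}
    → {in(p2,t2), truck_at(t1,portA), truck_at(t2,whs1)}
  through step 2 (drive(t1,portB,portA)): drop {truck_at(t1,portA)}, keep {in(p2,t2), truck_at(t2,whs1)}, require {truck_at(t1,portB)}
    → {in(p2,t2), truck_at(t1,portB), truck_at(t2,whs1)}
  through step 1 (drive(t1,whs1,portB)): drop {truck_at(t1,portB)}, keep {in(p2,t2), truck_at(t2,whs1)}, require {truck_at(t1,whs1)}
    → {in(p2,t2), truck_at(t1,whs1), truck_at(t2,whs1)}

== RESULT ==
["in(p2,t2)", "truck_at(t1,whs1)", "truck_at(t2,whs1)"]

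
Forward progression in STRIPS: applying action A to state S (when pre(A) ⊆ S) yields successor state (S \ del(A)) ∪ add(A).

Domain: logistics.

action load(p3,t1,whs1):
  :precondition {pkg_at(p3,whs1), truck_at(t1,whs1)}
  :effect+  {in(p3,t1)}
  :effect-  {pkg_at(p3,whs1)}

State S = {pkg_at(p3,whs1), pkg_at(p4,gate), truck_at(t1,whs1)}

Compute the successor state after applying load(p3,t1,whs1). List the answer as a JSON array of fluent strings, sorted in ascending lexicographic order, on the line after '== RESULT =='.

Progress:
  pre ⊆ S: {pkg_at(p3,whs1), truck_at(t1,whs1)} ⊆ S  — applicable
  S \ del = {pkg_at(p4,gate), truck_at(t1,whs1)}
  ∪ add   = {in(p3,t1), pkg_at(p4,gate), truck_at(t1,whs1)}

== RESULT ==
["in(p3,t1)", "pkg_at(p4,gate)", "truck_at(t1,whs1)"]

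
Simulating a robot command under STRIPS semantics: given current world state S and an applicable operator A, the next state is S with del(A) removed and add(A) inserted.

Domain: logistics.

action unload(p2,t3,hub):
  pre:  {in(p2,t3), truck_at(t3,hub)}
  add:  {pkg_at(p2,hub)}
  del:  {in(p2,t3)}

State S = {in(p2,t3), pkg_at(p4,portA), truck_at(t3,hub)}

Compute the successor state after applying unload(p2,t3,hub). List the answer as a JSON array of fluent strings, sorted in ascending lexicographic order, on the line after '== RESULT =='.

Progress:
  pre ⊆ S: {in(p2,t3), truck_at(t3,hub)} ⊆ S  — applicable
  S \ del = {pkg_at(p4,portA), truck_at(t3,hub)}
  ∪ add   = {pkg_at(p2,hub), pkg_at(p4,portA), truck_at(t3,hub)}

== RESULT ==
["pkg_at(p2,hub)", "pkg_at(p4,portA)", "truck_at(t3,hub)"]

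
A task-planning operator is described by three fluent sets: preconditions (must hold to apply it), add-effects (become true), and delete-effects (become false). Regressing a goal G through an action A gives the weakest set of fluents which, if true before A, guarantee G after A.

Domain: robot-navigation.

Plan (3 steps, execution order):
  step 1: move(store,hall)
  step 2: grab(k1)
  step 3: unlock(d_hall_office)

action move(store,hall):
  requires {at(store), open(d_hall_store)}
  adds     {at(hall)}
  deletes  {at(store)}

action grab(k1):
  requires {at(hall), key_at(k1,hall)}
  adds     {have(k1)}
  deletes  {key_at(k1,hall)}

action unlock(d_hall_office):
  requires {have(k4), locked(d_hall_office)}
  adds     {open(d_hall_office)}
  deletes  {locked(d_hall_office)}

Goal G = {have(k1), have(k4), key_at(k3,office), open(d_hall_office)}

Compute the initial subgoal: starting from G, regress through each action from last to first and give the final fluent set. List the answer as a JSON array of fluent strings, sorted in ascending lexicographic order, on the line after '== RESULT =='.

Work backward from the goal:
  through step 3 (unlock(d_hall_office)): drop {open(d_hall_office)}, keep {have(k1), have(k4), key_at(k3,office)}, require {have(k4), locked(d_hall_office)}
    → {have(k1), have(k4), key_at(k3,office), locked(d_hall_office)}
  through step 2 (grab(k1)): drop {have(k1)}, keep {have(k4), key_at(k3,office), locked(d_hall_office)}, require {at(hall), key_at(k1,hall)}
    → {at(hall), have(k4), key_at(k1,hall), key_at(k3,office), locked(d_hall_office)}
  through step 1 (move(store,hall)): drop {at(hall)}, keep {have(k4), key_at(k1,hall), key_at(k3,office), locked(d_hall_office)}, require {at(store), open(d_hall_store)}
    → {at(store), have(k4), key_at(k1,hall), key_at(k3,office), locked(d_hall_office), open(d_hall_store)}

== RESULT ==
["at(store)", "have(k4)", "key_at(k1,hall)", "key_at(k3,office)", "locked(d_hall_office)", "open(d_hall_store)"]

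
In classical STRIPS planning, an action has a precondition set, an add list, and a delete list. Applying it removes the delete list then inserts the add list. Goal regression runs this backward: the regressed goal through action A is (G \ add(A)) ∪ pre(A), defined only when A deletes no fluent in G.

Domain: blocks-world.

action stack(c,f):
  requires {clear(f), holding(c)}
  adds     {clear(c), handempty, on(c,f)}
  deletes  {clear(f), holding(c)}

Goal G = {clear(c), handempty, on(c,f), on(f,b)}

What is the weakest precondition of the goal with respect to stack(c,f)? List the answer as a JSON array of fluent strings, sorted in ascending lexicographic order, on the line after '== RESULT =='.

Regress:
  G ∩ del = {}  (empty — regression defined)
  G \ add = {clear(c), handempty, on(c,f), on(f,b)} \ {clear(c), handempty, on(c,f)} = {on(f,b)}
  ∪ pre   = {on(f,b)} ∪ {clear(f), holding(c)}
          = {clear(f), holding(c), on(f,b)}

== RESULT ==
["clear(f)", "holding(c)", "on(f,b)"]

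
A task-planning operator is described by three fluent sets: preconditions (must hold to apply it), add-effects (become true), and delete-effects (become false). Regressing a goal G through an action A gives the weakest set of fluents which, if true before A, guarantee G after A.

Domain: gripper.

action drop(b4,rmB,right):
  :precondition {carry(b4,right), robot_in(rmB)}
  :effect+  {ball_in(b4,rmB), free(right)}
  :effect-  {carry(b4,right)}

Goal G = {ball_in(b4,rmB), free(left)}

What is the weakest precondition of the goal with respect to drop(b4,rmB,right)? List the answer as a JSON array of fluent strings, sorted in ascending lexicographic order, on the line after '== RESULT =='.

Compute (G \ add) ∪ pre:
  G ∩ del = {}  (empty — regression defined)
  G \ add = {ball_in(b4,rmB), free(left)} \ {ball_in(b4,rmB), free(right)} = {free(left)}
  ∪ pre   = {free(left)} ∪ {carry(b4,right), robot_in(rmB)}
          = {carry(b4,right), free(left), robot_in(rmB)}

== RESULT ==
["carry(b4,right)", "free(left)", "robot_in(rmB)"]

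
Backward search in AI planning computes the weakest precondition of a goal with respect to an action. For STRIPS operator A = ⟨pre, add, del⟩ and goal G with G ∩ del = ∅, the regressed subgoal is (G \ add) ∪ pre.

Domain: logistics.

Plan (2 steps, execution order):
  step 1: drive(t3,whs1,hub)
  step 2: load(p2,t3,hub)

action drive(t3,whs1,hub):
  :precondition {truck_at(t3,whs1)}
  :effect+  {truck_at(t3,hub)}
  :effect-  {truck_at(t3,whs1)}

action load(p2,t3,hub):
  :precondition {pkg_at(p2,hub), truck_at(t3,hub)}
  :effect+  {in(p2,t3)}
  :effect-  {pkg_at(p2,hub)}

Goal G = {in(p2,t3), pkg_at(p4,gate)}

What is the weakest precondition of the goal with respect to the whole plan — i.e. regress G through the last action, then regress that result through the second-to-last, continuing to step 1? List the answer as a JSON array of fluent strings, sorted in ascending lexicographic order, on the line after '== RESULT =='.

Regress step by step:
  through step 2 (load(p2,t3,hub)): drop {in(p2,t3)}, keep {pkg_at(p4,gate)}, require {pkg_at(p2,hub), truck_at(t3,hub)}
    → {pkg_at(p2,hub), pkg_at(p4,gate), truck_at(t3,hub)}
  through step 1 (drive(t3,whs1,hub)): drop {truck_at(t3,hub)}, keep {pkg_at(p2,hub), pkg_at(p4,gate)}, require {truck_at(t3,whs1)}
    → {pkg_at(p2,hub), pkg_at(p4,gate), truck_at(t3,whs1)}

== RESULT ==
["pkg_at(p2,hub)", "pkg_at(p4,gate)", "truck_at(t3,whs1)"]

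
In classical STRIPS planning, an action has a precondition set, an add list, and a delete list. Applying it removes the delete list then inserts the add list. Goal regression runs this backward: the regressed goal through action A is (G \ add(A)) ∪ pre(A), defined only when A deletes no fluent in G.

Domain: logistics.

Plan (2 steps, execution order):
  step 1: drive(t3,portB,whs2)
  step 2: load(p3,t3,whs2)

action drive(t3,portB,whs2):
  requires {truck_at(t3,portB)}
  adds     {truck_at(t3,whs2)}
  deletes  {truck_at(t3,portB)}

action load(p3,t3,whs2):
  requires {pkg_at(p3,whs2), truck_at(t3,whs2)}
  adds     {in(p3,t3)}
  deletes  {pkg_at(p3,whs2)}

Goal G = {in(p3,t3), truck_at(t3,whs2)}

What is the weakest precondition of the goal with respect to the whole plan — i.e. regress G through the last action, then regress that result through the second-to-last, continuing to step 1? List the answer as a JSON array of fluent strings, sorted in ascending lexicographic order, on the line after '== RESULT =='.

Regress step by step:
  through step 2 (load(p3,t3,whs2)): drop {in(p3,t3)}, keep {truck_at(t3,whs2)}, require {pkg_at(p3,whs2), truck_at(t3,whs2)}
    → {pkg_at(p3,whs2), truck_at(t3,whs2)}
  through step 1 (drive(t3,portB,whs2)): drop {truck_at(t3,whs2)}, keep {pkg_at(p3,whs2)}, require {truck_at(t3,portB)}
    → {pkg_at(p3,whs2), truck_at(t3,portB)}

== RESULT ==
["pkg_at(p3,whs2)", "truck_at(t3,portB)"]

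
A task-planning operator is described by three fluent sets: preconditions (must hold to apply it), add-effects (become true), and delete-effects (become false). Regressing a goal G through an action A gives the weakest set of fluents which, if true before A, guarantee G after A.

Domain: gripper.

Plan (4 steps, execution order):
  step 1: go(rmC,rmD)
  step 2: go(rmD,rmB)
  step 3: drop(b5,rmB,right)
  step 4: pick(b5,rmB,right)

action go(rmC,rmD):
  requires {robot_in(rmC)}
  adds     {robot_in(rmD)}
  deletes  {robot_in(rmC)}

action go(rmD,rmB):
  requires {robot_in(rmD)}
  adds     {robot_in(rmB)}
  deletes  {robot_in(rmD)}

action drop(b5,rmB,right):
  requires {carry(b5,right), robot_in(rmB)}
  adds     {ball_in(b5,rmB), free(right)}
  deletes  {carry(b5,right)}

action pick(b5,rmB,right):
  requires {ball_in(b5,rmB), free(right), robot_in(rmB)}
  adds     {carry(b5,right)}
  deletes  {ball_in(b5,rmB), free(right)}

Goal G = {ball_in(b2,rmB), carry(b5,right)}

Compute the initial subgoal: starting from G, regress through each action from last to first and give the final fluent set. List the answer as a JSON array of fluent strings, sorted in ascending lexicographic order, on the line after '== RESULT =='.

Work backward from the goal:
  through step 4 (pick(b5,rmB,right)): drop {carry(b5,right)}, keep {ball_in(b2,rmB)}, require {ball_in(b5,rmB), free(right), robot_in(rmB)}
    → {ball_in(b2,rmB), ball_in(b5,rmB), free(right), robot_in(rmB)}
  through step 3 (drop(b5,rmB,right)): drop {ball_in(b5,rmB), free(right)}, keep {ball_in(b2,rmB), robot_in(rmB)}, require {carry(b5,right), robot_in(rmB)}
    → {ball_in(b2,rmB), carry(b5,right), robot_in(rmB)}
  through step 2 (go(rmD,rmB)): drop {robot_in(rmB)}, keep {ball_in(b2,rmB), carry(b5,right)}, require {robot_in(rmD)}
    → {ball_in(b2,rmB), carry(b5,right), robot_in(rmD)}
  through step 1 (go(rmC,rmD)): drop {robot_in(rmD)}, keep {ball_in(b2,rmB), carry(b5,right)}, require {robot_in(rmC)}
    → {ball_in(b2,rmB), carry(b5,right), robot_in(rmC)}

== RESULT ==
["ball_in(b2,rmB)", "carry(b5,right)", "robot_in(rmC)"]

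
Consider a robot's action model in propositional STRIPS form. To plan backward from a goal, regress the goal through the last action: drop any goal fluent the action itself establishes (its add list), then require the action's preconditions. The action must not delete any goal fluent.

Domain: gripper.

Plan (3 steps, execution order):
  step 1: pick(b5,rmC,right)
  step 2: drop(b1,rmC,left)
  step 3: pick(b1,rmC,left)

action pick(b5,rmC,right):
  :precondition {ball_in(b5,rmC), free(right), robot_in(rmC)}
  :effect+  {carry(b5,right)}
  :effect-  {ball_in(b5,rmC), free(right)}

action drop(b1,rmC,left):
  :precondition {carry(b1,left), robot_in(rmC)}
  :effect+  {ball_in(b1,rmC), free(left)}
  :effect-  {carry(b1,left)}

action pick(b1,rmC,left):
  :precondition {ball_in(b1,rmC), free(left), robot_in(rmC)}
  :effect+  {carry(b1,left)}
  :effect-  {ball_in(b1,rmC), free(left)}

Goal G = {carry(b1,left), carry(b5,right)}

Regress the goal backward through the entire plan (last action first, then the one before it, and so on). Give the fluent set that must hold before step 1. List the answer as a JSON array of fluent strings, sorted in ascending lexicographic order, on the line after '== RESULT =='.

Regress step by step:
  through step 3 (pick(b1,rmC,left)): drop {carry(b1,left)}, keep {carry(b5,right)}, require {ball_in(b1,rmC), free(left), robot_in(rmC)}
    → {ball_in(b1,rmC), carry(b5,right), free(left), robot_in(rmC)}
  through step 2 (drop(b1,rmC,left)): drop {ball_in(b1,rmC), free(left)}, keep {carry(b5,right), robot_in(rmC)}, require {carry(b1,left), robot_in(rmC)}
    → {carry(b1,left), carry(b5,right), robot_in(rmC)}
  through step 1 (pick(b5,rmC,right)): drop {carry(b5,right)}, keep {carry(b1,left), robot_in(rmC)}, require {ball_in(b5,rmC), free(right), robot_in(rmC)}
    → {ball_in(b5,rmC), carry(b1,left), free(right), robot_in(rmC)}

== RESULT ==
["ball_in(b5,rmC)", "carry(b1,left)", "free(right)", "robot_in(rmC)"]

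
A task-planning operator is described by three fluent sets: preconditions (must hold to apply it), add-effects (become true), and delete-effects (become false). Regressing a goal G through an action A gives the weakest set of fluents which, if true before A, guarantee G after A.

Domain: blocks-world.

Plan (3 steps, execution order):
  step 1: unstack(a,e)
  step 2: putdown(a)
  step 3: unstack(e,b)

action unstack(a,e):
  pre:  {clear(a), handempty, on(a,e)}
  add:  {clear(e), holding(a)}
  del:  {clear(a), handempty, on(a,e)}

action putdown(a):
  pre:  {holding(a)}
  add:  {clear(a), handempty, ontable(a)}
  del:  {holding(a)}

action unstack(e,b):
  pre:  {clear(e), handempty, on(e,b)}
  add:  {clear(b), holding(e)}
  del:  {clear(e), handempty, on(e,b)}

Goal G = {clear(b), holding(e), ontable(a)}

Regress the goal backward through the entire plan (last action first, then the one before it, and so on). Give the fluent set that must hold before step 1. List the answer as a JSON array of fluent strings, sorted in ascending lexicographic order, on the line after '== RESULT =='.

Work backward from the goal:
  through step 3 (unstack(e,b)): drop {clear(b), holding(e)}, keep {ontable(a)}, require {clear(e), handempty, on(e,b)}
    → {clear(e), handempty, on(e,b), ontable(a)}
  through step 2 (putdown(a)): drop {handempty, ontable(a)}, keep {clear(e), on(e,b)}, require {holding(a)}
    → {clear(e), holding(a), on(e,b)}
  through step 1 (unstack(a,e)): drop {clear(e), holding(a)}, keep {on(e,b)}, require {clear(a), handempty, on(a,e)}
    → {clear(a), handempty, on(a,e), on(e,b)}

== RESULT ==
["clear(a)", "handempty", "on(a,e)", "on(e,b)"]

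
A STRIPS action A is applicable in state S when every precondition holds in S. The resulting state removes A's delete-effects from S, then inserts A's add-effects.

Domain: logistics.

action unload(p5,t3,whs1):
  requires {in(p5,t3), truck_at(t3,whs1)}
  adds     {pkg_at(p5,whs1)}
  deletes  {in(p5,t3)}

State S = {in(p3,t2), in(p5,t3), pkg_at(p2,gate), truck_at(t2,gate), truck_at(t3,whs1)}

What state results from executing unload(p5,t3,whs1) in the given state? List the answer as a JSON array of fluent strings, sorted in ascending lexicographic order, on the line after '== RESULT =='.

Progress:
  pre ⊆ S: {in(p5,t3), truck_at(t3,whs1)} ⊆ S  — applicable
  S \ del = {in(p3,t2), pkg_at(p2,gate), truck_at(t2,gate), truck_at(t3,whs1)}
  ∪ add   = {in(p3,t2), pkg_at(p2,gate), pkg_at(p5,whs1), truck_at(t2,gate), truck_at(t3,whs1)}

== RESULT ==
["in(p3,t2)", "pkg_at(p2,gate)", "pkg_at(p5,whs1)", "truck_at(t2,gate)", "truck_at(t3,whs1)"]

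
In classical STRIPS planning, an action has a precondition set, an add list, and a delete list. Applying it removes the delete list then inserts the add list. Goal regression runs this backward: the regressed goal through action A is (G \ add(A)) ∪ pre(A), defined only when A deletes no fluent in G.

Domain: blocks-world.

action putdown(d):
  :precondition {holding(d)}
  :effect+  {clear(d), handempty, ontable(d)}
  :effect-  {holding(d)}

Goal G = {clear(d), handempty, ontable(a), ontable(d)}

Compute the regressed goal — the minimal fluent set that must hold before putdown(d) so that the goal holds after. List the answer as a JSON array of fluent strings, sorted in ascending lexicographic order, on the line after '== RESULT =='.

Regress:
  G ∩ del = {}  (empty — regression defined)
  G \ add = {clear(d), handempty, ontable(a), ontable(d)} \ {clear(d), handempty, ontable(d)} = {ontable(a)}
  ∪ pre   = {ontable(a)} ∪ {holding(d)}
          = {holding(d), ontable(a)}

== RESULT ==
["holding(d)", "ontable(a)"]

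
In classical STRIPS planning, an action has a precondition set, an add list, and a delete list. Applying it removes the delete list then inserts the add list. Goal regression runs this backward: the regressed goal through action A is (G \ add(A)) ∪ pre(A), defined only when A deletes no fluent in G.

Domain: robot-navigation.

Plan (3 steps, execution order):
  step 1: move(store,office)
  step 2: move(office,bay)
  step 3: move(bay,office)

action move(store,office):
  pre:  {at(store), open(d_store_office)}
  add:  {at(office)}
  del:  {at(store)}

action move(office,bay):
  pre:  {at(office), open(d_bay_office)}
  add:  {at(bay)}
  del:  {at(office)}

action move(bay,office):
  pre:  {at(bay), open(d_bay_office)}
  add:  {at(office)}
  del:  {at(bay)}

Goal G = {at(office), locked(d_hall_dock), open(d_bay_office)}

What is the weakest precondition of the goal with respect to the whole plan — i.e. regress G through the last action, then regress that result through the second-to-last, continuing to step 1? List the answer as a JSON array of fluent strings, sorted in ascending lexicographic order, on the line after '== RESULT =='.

Work backward from the goal:
  through step 3 (move(bay,office)): drop {at(office)}, keep {locked(d_hall_dock), open(d_bay_office)}, require {at(bay), open(d_bay_office)}
    → {at(bay), locked(d_hall_dock), open(d_bay_office)}
  through step 2 (move(office,bay)): drop {at(bay)}, keep {locked(d_hall_dock), open(d_bay_office)}, require {at(office), open(d_bay_office)}
    → {at(office), locked(d_hall_dock), open(d_bay_office)}
  through step 1 (move(store,office)): drop {at(office)}, keep {locked(d_hall_dock), open(d_bay_office)}, require {at(store), open(d_store_office)}
    → {at(store), locked(d_hall_dock), open(d_bay_office), open(d_store_office)}

== RESULT ==
["at(store)", "locked(d_hall_dock)", "open(d_bay_office)", "open(d_store_office)"]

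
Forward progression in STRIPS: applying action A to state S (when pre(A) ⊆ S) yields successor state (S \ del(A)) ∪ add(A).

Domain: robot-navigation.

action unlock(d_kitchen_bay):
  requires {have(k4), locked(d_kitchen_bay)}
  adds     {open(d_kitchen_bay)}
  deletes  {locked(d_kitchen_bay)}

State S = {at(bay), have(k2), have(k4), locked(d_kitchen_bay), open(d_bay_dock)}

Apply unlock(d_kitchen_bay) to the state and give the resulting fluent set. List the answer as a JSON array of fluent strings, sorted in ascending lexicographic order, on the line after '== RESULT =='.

Progress:
  pre ⊆ S: {have(k4), locked(d_kitchen_bay)} ⊆ S  — applicable
  S \ del = {at(bay), have(k2), have(k4), open(d_bay_dock)}
  ∪ add   = {at(bay), have(k2), have(k4), open(d_bay_dock), open(d_kitchen_bay)}

== RESULT ==
["at(bay)", "have(k2)", "have(k4)", "open(d_bay_dock)", "open(d_kitchen_bay)"]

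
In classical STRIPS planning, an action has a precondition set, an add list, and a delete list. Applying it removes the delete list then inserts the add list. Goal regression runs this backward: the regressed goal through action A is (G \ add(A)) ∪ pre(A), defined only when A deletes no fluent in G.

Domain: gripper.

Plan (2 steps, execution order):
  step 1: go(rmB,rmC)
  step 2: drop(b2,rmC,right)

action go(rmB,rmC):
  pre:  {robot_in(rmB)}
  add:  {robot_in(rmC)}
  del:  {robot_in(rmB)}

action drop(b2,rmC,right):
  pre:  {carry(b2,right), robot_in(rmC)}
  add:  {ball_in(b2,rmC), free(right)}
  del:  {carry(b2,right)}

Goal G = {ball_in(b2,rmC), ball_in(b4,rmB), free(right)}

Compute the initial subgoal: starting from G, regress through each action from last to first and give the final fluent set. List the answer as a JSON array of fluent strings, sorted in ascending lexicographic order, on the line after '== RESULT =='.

Work backward from the goal:
  through step 2 (drop(b2,rmC,right)): drop {ball_in(b2,rmC), free(right)}, keep {ball_in(b4,rmB)}, require {carry(b2,right), robot_in(rmC)}
    → {ball_in(b4,rmB), carry(b2,right), robot_in(rmC)}
  through step 1 (go(rmB,rmC)): drop {robot_in(rmC)}, keep {ball_in(b4,rmB), carry(b2,right)}, require {robot_in(rmB)}
    → {ball_in(b4,rmB), carry(b2,right), robot_in(rmB)}

== RESULT ==
["ball_in(b4,rmB)", "carry(b2,right)", "robot_in(rmB)"]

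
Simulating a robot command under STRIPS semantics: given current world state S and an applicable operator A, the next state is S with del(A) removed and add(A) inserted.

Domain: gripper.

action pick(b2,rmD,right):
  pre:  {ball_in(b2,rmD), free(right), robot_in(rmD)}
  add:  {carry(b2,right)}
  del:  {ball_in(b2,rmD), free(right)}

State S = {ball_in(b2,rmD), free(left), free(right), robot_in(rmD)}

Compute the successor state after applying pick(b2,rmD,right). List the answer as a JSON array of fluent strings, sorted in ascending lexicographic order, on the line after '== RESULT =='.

Compute (S \ del) ∪ add:
  pre ⊆ S: {ball_in(b2,rmD), free(right), robot_in(rmD)} ⊆ S  — applicable
  S \ del = {free(left), robot_in(rmD)}
  ∪ add   = {carry(b2,right), free(left), robot_in(rmD)}

== RESULT ==
["carry(b2,right)", "free(left)", "robot_in(rmD)"]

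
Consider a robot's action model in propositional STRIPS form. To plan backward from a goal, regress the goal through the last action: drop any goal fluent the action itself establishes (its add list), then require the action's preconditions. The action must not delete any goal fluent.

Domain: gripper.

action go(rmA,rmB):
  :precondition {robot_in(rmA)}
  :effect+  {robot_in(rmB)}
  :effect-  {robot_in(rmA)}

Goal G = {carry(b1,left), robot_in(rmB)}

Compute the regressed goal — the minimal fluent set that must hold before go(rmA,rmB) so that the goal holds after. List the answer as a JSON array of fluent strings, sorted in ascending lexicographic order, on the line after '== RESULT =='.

Compute (G \ add) ∪ pre:
  G ∩ del = {}  (empty — regression defined)
  G \ add = {carry(b1,left), robot_in(rmB)} \ {robot_in(rmB)} = {carry(b1,left)}
  ∪ pre   = {carry(b1,left)} ∪ {robot_in(rmA)}
          = {carry(b1,left), robot_in(rmA)}

== RESULT ==
["carry(b1,left)", "robot_in(rmA)"]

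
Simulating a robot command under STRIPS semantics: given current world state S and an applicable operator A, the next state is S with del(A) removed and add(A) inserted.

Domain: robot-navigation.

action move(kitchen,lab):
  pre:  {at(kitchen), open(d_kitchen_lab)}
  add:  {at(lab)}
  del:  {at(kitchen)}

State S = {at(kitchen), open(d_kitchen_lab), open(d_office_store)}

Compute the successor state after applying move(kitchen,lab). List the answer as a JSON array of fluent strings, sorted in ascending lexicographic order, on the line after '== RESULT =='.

Progress:
  pre ⊆ S: {at(kitchen), open(d_kitchen_lab)} ⊆ S  — applicable
  S \ del = {open(d_kitchen_lab), open(d_office_store)}
  ∪ add   = {at(lab), open(d_kitchen_lab), open(d_office_store)}

== RESULT ==
["at(lab)", "open(d_kitchen_lab)", "open(d_office_store)"]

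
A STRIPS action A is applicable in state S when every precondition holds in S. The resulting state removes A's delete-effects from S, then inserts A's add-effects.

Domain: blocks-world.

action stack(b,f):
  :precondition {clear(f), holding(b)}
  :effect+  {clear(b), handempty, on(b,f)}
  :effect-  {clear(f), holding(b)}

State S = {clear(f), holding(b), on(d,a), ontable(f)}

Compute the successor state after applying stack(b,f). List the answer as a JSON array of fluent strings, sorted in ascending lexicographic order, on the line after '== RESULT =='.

Compute (S \ del) ∪ add:
  pre ⊆ S: {clear(f), holding(b)} ⊆ S  — applicable
  S \ del = {on(d,a), ontable(f)}
  ∪ add   = {clear(b), handempty, on(b,f), on(d,a), ontable(f)}

== RESULT ==
["clear(b)", "handempty", "on(b,f)", "on(d,a)", "ontable(f)"]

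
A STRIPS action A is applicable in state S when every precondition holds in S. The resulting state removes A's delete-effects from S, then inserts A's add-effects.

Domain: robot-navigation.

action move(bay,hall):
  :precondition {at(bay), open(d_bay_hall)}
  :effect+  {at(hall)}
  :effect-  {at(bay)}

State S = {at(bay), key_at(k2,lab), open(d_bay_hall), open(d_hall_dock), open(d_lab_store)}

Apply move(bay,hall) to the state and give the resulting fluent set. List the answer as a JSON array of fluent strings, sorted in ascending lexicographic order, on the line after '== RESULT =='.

Compute (S \ del) ∪ add:
  pre ⊆ S: {at(bay), open(d_bay_hall)} ⊆ S  — applicable
  S \ del = {key_at(k2,lab), open(d_bay_hall), open(d_hall_dock), open(d_lab_store)}
  ∪ add   = {at(hall), key_at(k2,lab), open(d_bay_hall), open(d_hall_dock), open(d_lab_store)}

== RESULT ==
["at(hall)", "key_at(k2,lab)", "open(d_bay_hall)", "open(d_hall_dock)", "open(d_lab_store)"]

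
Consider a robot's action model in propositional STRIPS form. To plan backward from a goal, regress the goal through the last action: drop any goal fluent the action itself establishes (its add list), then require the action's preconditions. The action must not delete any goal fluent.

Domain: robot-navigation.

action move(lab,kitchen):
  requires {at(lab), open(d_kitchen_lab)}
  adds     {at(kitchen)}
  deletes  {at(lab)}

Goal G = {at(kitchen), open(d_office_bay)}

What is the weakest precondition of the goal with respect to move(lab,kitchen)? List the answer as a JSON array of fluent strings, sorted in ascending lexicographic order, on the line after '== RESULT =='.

Regress:
  G ∩ del = {}  (empty — regression defined)
  G \ add = {at(kitchen), open(d_office_bay)} \ {at(kitchen)} = {open(d_office_bay)}
  ∪ pre   = {open(d_office_bay)} ∪ {at(lab), open(d_kitchen_lab)}
          = {at(lab), open(d_kitchen_lab), open(d_office_bay)}

== RESULT ==
["at(lab)", "open(d_kitchen_lab)", "open(d_office_bay)"]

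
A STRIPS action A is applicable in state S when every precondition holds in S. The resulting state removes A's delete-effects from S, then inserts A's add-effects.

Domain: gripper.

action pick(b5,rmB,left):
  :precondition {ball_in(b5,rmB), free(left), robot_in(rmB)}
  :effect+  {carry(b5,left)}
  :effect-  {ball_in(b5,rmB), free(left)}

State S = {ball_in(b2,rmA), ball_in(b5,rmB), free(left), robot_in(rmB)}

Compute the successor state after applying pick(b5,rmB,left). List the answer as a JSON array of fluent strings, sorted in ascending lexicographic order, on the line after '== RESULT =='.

Compute (S \ del) ∪ add:
  pre ⊆ S: {ball_in(b5,rmB), free(left), robot_in(rmB)} ⊆ S  — applicable
  S \ del = {ball_in(b2,rmA), robot_in(rmB)}
  ∪ add   = {ball_in(b2,rmA), carry(b5,left), robot_in(rmB)}

== RESULT ==
["ball_in(b2,rmA)", "carry(b5,left)", "robot_in(rmB)"]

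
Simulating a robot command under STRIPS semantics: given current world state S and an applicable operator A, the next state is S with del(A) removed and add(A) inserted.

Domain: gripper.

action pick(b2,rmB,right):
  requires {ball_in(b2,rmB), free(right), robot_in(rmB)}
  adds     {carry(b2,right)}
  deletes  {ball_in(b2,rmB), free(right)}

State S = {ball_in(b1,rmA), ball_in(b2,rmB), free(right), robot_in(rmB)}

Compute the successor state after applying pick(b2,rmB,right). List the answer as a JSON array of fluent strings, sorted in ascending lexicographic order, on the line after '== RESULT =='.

Compute (S \ del) ∪ add:
  pre ⊆ S: {ball_in(b2,rmB), free(right), robot_in(rmB)} ⊆ S  — applicable
  S \ del = {ball_in(b1,rmA), robot_in(rmB)}
  ∪ add   = {ball_in(b1,rmA), carry(b2,right), robot_in(rmB)}

== RESULT ==
["ball_in(b1,rmA)", "carry(b2,right)", "robot_in(rmB)"]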